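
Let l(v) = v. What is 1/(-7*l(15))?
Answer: -1/105 ≈ -0.0095238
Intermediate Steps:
1/(-7*l(15)) = 1/(-7*15) = 1/(-105) = -1/105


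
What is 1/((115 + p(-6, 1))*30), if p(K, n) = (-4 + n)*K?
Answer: 1/3990 ≈ 0.00025063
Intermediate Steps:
p(K, n) = K*(-4 + n)
1/((115 + p(-6, 1))*30) = 1/((115 - 6*(-4 + 1))*30) = 1/((115 - 6*(-3))*30) = 1/((115 + 18)*30) = 1/(133*30) = 1/3990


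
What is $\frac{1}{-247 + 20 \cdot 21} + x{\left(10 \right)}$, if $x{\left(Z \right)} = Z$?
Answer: $\frac{1731}{173} \approx 10.006$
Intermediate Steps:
$\frac{1}{-247 + 20 \cdot 21} + x{\left(10 \right)} = \frac{1}{-247 + 20 \cdot 21} + 10 = \frac{1}{-247 + 420} + 10 = \frac{1}{173} + 10 = \frac{1731}{173}$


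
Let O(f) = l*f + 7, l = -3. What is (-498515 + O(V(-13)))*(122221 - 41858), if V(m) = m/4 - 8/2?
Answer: -160239402035/4 ≈ -4.0060e+10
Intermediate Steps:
V(m) = -4 + m/4 (V(m) = m*(1/4) - 8*1/2 = m/4 - 4 = -4 + m/4)
O(f) = 7 - 3*f (O(f) = -3*f + 7 = 7 - 3*f)
(-498515 + O(V(-13)))*(122221 - 41858) = (-498515 + (7 - 3*(-4 + (1/4)*(-13))))*(122221 - 41858) = (-498515 + (7 - 3*(-4 - 13/4)))*80363 = (-498515 + (7 - 3*(-29/4)))*80363 = (-498515 + (7 + 87/4))*80363 = (-498515 + 115/4)*80363 = -1993945/4*80363 = -160239402035/4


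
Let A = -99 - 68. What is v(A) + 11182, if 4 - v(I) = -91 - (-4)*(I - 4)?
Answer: 11961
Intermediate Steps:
A = -167
v(I) = 111 - 4*I (v(I) = 4 - (-91 - (-4)*(I - 4)) = 4 - (-91 - (-4)*(-4 + I)) = 4 - (-91 - (16 - 4*I)) = 4 - (-91 + (-16 + 4*I)) = 4 - (-107 + 4*I) = 4 + (107 - 4*I) = 111 - 4*I)
v(A) + 11182 = (111 - 4*(-167)) + 11182 = (111 + 668) + 11182 = 779 + 11182 = 11961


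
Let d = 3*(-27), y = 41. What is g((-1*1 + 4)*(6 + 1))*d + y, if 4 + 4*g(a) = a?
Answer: -1213/4 ≈ -303.25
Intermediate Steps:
d = -81
g(a) = -1 + a/4
g((-1*1 + 4)*(6 + 1))*d + y = (-1 + ((-1*1 + 4)*(6 + 1))/4)*(-81) + 41 = (-1 + ((-1 + 4)*7)/4)*(-81) + 41 = (-1 + (3*7)/4)*(-81) + 41 = (-1 + (1/4)*21)*(-81) + 41 = (-1 + 21/4)*(-81) + 41 = (17/4)*(-81) + 41 = -1377/4 + 41 = -1213/4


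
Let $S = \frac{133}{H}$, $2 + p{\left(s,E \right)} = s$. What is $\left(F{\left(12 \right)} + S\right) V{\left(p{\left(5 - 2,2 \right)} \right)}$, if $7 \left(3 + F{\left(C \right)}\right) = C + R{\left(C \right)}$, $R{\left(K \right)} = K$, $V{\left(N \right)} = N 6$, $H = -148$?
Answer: $- \frac{1461}{518} \approx -2.8205$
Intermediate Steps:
$p{\left(s,E \right)} = -2 + s$
$V{\left(N \right)} = 6 N$
$F{\left(C \right)} = -3 + \frac{2 C}{7}$ ($F{\left(C \right)} = -3 + \frac{C + C}{7} = -3 + \frac{2 C}{7}$)
$S = - \frac{133}{148}$ ($S = \frac{133}{-148} = 133 \left(- \frac{1}{148}\right) = - \frac{133}{148} \approx -0.89865$)
$\left(F{\left(12 \right)} + S\right) V{\left(p{\left(5 - 2,2 \right)} \right)} = \left(\left(-3 + \frac{2}{7} \cdot 12\right) - \frac{133}{148}\right) 6 \left(-2 + \left(5 - 2\right)\right) = \left(\left(-3 + \frac{24}{7}\right) - \frac{133}{148}\right) 6 \left(-2 + \left(5 - 2\right)\right) = \left(\frac{3}{7} - \frac{133}{148}\right) 6 \left(-2 + 3\right) = - \frac{487 \cdot 6 \cdot 1}{1036} = \left(- \frac{487}{1036}\right) 6 = - \frac{1461}{518}$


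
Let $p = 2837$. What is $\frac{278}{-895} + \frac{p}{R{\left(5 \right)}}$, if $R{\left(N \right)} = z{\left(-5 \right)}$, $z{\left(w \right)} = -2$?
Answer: $- \frac{2539671}{1790} \approx -1418.8$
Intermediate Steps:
$R{\left(N \right)} = -2$
$\frac{278}{-895} + \frac{p}{R{\left(5 \right)}} = \frac{278}{-895} + \frac{2837}{-2} = 278 \left(- \frac{1}{895}\right) + 2837 \left(- \frac{1}{2}\right) = - \frac{278}{895} - \frac{2837}{2} = - \frac{2539671}{1790}$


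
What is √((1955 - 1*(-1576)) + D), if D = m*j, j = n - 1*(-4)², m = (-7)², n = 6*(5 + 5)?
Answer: 11*√47 ≈ 75.412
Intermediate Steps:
n = 60 (n = 6*10 = 60)
m = 49
j = 44 (j = 60 - 1*(-4)² = 60 - 1*16 = 60 - 16 = 44)
D = 2156 (D = 49*44 = 2156)
√((1955 - 1*(-1576)) + D) = √((1955 - 1*(-1576)) + 2156) = √((1955 + 1576) + 2156) = √(3531 + 2156) = √5687 = 11*√47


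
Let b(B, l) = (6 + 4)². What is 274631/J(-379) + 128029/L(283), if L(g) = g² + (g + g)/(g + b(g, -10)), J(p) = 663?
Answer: 8456720903984/20337294939 ≈ 415.82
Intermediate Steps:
b(B, l) = 100 (b(B, l) = 10² = 100)
L(g) = g² + 2*g/(100 + g) (L(g) = g² + (g + g)/(g + 100) = g² + (2*g)/(100 + g) = g² + 2*g/(100 + g))
274631/J(-379) + 128029/L(283) = 274631/663 + 128029/((283*(2 + 283² + 100*283)/(100 + 283))) = 274631*(1/663) + 128029/((283*(2 + 80089 + 28300)/383)) = 274631/663 + 128029/((283*(1/383)*108391)) = 274631/663 + 128029/(30674653/383) = 274631/663 + 128029*(383/30674653) = 274631/663 + 49035107/30674653 = 8456720903984/20337294939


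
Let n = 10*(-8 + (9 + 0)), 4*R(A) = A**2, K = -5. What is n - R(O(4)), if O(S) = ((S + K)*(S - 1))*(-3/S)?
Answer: 559/64 ≈ 8.7344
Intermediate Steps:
O(S) = -3*(-1 + S)*(-5 + S)/S (O(S) = ((S - 5)*(S - 1))*(-3/S) = ((-5 + S)*(-1 + S))*(-3/S) = ((-1 + S)*(-5 + S))*(-3/S) = -3*(-1 + S)*(-5 + S)/S)
R(A) = A**2/4
n = 10 (n = 10*(-8 + 9) = 10*1 = 10)
n - R(O(4)) = 10 - (18 - 15/4 - 3*4)**2/4 = 10 - (18 - 15*1/4 - 12)**2/4 = 10 - (18 - 15/4 - 12)**2/4 = 10 - (9/4)**2/4 = 10 - 81/(4*16) = 10 - 1*81/64 = 10 - 81/64 = 559/64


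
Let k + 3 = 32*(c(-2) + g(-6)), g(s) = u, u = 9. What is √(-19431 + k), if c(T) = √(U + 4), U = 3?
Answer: √(-19146 + 32*√7) ≈ 138.06*I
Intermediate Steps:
g(s) = 9
c(T) = √7 (c(T) = √(3 + 4) = √7)
k = 285 + 32*√7 (k = -3 + 32*(√7 + 9) = -3 + 32*(9 + √7) = -3 + (288 + 32*√7) = 285 + 32*√7 ≈ 369.66)
√(-19431 + k) = √(-19431 + (285 + 32*√7)) = √(-19146 + 32*√7)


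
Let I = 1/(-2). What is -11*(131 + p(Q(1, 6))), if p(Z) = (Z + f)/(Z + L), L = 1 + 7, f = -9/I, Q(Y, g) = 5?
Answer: -18986/13 ≈ -1460.5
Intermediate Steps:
I = -½ ≈ -0.50000
f = 18 (f = -9/(-½) = -9*(-2) = 18)
L = 8
p(Z) = (18 + Z)/(8 + Z) (p(Z) = (Z + 18)/(Z + 8) = (18 + Z)/(8 + Z))
-11*(131 + p(Q(1, 6))) = -11*(131 + (18 + 5)/(8 + 5)) = -11*(131 + 23/13) = -11*1726/13 = -18986/13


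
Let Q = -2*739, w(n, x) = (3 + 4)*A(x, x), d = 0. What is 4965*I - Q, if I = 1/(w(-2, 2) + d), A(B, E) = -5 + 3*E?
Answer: 15311/7 ≈ 2187.3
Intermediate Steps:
w(n, x) = -35 + 21*x (w(n, x) = (3 + 4)*(-5 + 3*x) = 7*(-5 + 3*x) = -35 + 21*x)
Q = -1478
I = ⅐ (I = 1/((-35 + 21*2) + 0) = 1/((-35 + 42) + 0) = 1/(7 + 0) = 1/7 = ⅐ ≈ 0.14286)
4965*I - Q = 4965*(⅐) - 1*(-1478) = 4965/7 + 1478 = 15311/7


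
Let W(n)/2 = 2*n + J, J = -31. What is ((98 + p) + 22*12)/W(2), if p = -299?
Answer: -7/6 ≈ -1.1667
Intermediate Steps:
W(n) = -62 + 4*n (W(n) = 2*(2*n - 31) = 2*(-31 + 2*n) = -62 + 4*n)
((98 + p) + 22*12)/W(2) = ((98 - 299) + 22*12)/(-62 + 4*2) = (-201 + 264)/(-62 + 8) = 63/(-54) = 63*(-1/54) = -7/6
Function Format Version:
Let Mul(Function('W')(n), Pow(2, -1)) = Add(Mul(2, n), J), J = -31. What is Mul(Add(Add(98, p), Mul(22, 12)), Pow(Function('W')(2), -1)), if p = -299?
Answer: Rational(-7, 6) ≈ -1.1667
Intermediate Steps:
Function('W')(n) = Add(-62, Mul(4, n)) (Function('W')(n) = Mul(2, Add(Mul(2, n), -31)) = Mul(2, Add(-31, Mul(2, n))) = Add(-62, Mul(4, n)))
Mul(Add(Add(98, p), Mul(22, 12)), Pow(Function('W')(2), -1)) = Mul(Add(Add(98, -299), Mul(22, 12)), Pow(Add(-62, Mul(4, 2)), -1)) = Mul(Add(-201, 264), Pow(Add(-62, 8), -1)) = Mul(63, Pow(-54, -1)) = Mul(63, Rational(-1, 54)) = Rational(-7, 6)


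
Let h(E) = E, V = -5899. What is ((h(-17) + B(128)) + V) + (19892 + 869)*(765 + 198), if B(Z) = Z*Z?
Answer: 20003311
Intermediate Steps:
B(Z) = Z**2
((h(-17) + B(128)) + V) + (19892 + 869)*(765 + 198) = ((-17 + 128**2) - 5899) + (19892 + 869)*(765 + 198) = ((-17 + 16384) - 5899) + 20761*963 = (16367 - 5899) + 19992843 = 10468 + 19992843 = 20003311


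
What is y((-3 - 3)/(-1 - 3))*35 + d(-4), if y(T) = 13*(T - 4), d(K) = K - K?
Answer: -2275/2 ≈ -1137.5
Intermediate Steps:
d(K) = 0
y(T) = -52 + 13*T (y(T) = 13*(-4 + T) = -52 + 13*T)
y((-3 - 3)/(-1 - 3))*35 + d(-4) = (-52 + 13*((-3 - 3)/(-1 - 3)))*35 + 0 = (-52 + 13*(-6/(-4)))*35 + 0 = (-52 + 13*(-6*(-¼)))*35 + 0 = (-52 + 13*(3/2))*35 + 0 = (-52 + 39/2)*35 + 0 = -65/2*35 + 0 = -2275/2 + 0 = -2275/2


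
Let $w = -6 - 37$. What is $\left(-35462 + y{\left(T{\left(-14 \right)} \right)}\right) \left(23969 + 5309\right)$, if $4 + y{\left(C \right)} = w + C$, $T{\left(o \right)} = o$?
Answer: $-1040042394$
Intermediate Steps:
$w = -43$ ($w = -6 - 37 = -43$)
$y{\left(C \right)} = -47 + C$ ($y{\left(C \right)} = -4 + \left(-43 + C\right) = -47 + C$)
$\left(-35462 + y{\left(T{\left(-14 \right)} \right)}\right) \left(23969 + 5309\right) = \left(-35462 - 61\right) \left(23969 + 5309\right) = \left(-35462 - 61\right) 29278 = \left(-35523\right) 29278 = -1040042394$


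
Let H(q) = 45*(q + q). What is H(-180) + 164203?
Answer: 148003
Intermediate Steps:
H(q) = 90*q (H(q) = 45*(2*q) = 90*q)
H(-180) + 164203 = 90*(-180) + 164203 = -16200 + 164203 = 148003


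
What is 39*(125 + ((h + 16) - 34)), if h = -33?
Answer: 2886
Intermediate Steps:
39*(125 + ((h + 16) - 34)) = 39*(125 + ((-33 + 16) - 34)) = 39*(125 + (-17 - 34)) = 39*(125 - 51) = 39*74 = 2886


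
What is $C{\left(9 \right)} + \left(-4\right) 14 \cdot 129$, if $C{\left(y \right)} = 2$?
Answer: $-7222$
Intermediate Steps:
$C{\left(9 \right)} + \left(-4\right) 14 \cdot 129 = 2 + \left(-4\right) 14 \cdot 129 = 2 - 7224 = -7222$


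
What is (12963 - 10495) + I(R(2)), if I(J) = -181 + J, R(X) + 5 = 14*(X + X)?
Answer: 2338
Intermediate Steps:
R(X) = -5 + 28*X (R(X) = -5 + 14*(X + X) = -5 + 14*(2*X) = -5 + 28*X)
(12963 - 10495) + I(R(2)) = (12963 - 10495) + (-181 + (-5 + 28*2)) = 2468 + (-181 + (-5 + 56)) = 2468 + (-181 + 51) = 2468 - 130 = 2338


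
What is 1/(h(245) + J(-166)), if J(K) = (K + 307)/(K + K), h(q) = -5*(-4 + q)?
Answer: -332/400201 ≈ -0.00082958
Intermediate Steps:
h(q) = 20 - 5*q
J(K) = (307 + K)/(2*K) (J(K) = (307 + K)/((2*K)) = (307 + K)*(1/(2*K)) = (307 + K)/(2*K))
1/(h(245) + J(-166)) = 1/((20 - 5*245) + (1/2)*(307 - 166)/(-166)) = 1/((20 - 1225) + (1/2)*(-1/166)*141) = 1/(-1205 - 141/332) = 1/(-400201/332) = -332/400201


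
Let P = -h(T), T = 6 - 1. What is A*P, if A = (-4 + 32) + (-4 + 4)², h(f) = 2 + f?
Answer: -196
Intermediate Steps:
T = 5
P = -7 (P = -(2 + 5) = -1*7 = -7)
A = 28 (A = 28 + 0² = 28 + 0 = 28)
A*P = 28*(-7) = -196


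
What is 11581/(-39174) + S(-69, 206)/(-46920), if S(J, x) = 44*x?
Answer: -12478523/25528390 ≈ -0.48881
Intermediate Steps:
11581/(-39174) + S(-69, 206)/(-46920) = 11581/(-39174) + (44*206)/(-46920) = 11581*(-1/39174) + 9064*(-1/46920) = -11581/39174 - 1133/5865 = -12478523/25528390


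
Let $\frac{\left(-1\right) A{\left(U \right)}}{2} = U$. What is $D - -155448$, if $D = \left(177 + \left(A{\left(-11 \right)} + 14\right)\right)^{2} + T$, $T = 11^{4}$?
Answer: $215458$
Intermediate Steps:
$A{\left(U \right)} = - 2 U$
$T = 14641$
$D = 60010$ ($D = \left(177 + \left(\left(-2\right) \left(-11\right) + 14\right)\right)^{2} + 14641 = \left(177 + \left(22 + 14\right)\right)^{2} + 14641 = \left(177 + 36\right)^{2} + 14641 = 213^{2} + 14641 = 45369 + 14641 = 60010$)
$D - -155448 = 60010 - -155448 = 60010 + 155448 = 215458$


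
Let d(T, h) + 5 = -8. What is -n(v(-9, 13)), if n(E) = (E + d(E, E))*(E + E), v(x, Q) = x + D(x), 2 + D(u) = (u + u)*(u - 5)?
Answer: -109896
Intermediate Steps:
D(u) = -2 + 2*u*(-5 + u) (D(u) = -2 + (u + u)*(u - 5) = -2 + (2*u)*(-5 + u) = -2 + 2*u*(-5 + u))
d(T, h) = -13 (d(T, h) = -5 - 8 = -13)
v(x, Q) = -2 - 9*x + 2*x² (v(x, Q) = x + (-2 - 10*x + 2*x²) = -2 - 9*x + 2*x²)
n(E) = 2*E*(-13 + E) (n(E) = (E - 13)*(E + E) = (-13 + E)*(2*E) = 2*E*(-13 + E))
-n(v(-9, 13)) = -2*(-2 - 9*(-9) + 2*(-9)²)*(-13 + (-2 - 9*(-9) + 2*(-9)²)) = -2*(-2 + 81 + 2*81)*(-13 + (-2 + 81 + 2*81)) = -2*(-2 + 81 + 162)*(-13 + (-2 + 81 + 162)) = -2*241*(-13 + 241) = -2*241*228 = -1*109896 = -109896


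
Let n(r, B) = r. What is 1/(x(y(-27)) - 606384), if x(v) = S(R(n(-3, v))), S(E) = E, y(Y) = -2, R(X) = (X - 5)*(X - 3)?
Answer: -1/606336 ≈ -1.6493e-6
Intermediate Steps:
R(X) = (-5 + X)*(-3 + X)
x(v) = 48 (x(v) = 15 + (-3)² - 8*(-3) = 15 + 9 + 24 = 48)
1/(x(y(-27)) - 606384) = 1/(48 - 606384) = 1/(-606336) = -1/606336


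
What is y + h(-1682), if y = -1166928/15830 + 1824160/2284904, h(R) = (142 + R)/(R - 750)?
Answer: -99352454725681/1374461152160 ≈ -72.285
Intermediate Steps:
h(R) = (142 + R)/(-750 + R)
y = -164840125132/2260626895 (y = -1166928*1/15830 + 1824160*(1/2284904) = -583464/7915 + 228020/285613 = -164840125132/2260626895 ≈ -72.918)
y + h(-1682) = -164840125132/2260626895 + (142 - 1682)/(-750 - 1682) = -164840125132/2260626895 - 1540/(-2432) = -164840125132/2260626895 - 1/2432*(-1540) = -164840125132/2260626895 + 385/608 = -99352454725681/1374461152160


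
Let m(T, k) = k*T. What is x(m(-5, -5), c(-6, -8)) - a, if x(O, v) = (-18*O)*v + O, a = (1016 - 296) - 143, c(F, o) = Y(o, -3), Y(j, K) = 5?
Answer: -2802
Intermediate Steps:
m(T, k) = T*k
c(F, o) = 5
a = 577 (a = 720 - 143 = 577)
x(O, v) = O - 18*O*v (x(O, v) = -18*O*v + O = O - 18*O*v)
x(m(-5, -5), c(-6, -8)) - a = (-5*(-5))*(1 - 18*5) - 1*577 = 25*(1 - 90) - 577 = 25*(-89) - 577 = -2225 - 577 = -2802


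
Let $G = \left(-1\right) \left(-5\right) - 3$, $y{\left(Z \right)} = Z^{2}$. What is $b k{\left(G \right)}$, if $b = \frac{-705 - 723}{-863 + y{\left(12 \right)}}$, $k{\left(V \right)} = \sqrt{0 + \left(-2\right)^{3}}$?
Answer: $\frac{2856 i \sqrt{2}}{719} \approx 5.6175 i$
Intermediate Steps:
$G = 2$ ($G = 5 - 3 = 2$)
$k{\left(V \right)} = 2 i \sqrt{2}$ ($k{\left(V \right)} = \sqrt{0 - 8} = \sqrt{-8} = 2 i \sqrt{2}$)
$b = \frac{1428}{719}$ ($b = \frac{-705 - 723}{-863 + 12^{2}} = - \frac{1428}{-863 + 144} = - \frac{1428}{-719} = \left(-1428\right) \left(- \frac{1}{719}\right) = \frac{1428}{719} \approx 1.9861$)
$b k{\left(G \right)} = \frac{1428 \cdot 2 i \sqrt{2}}{719} = \frac{2856 i \sqrt{2}}{719}$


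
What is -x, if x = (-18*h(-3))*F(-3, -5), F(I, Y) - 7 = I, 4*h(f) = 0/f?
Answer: 0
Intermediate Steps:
h(f) = 0 (h(f) = (0/f)/4 = (¼)*0 = 0)
F(I, Y) = 7 + I
x = 0 (x = (-18*0)*(7 - 3) = 0*4 = 0)
-x = -1*0 = 0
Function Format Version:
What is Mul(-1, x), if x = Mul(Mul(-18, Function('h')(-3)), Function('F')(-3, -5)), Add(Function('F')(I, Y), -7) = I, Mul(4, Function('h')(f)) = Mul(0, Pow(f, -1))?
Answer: 0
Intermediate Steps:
Function('h')(f) = 0 (Function('h')(f) = Mul(Rational(1, 4), Mul(0, Pow(f, -1))) = Mul(Rational(1, 4), 0) = 0)
Function('F')(I, Y) = Add(7, I)
x = 0 (x = Mul(Mul(-18, 0), Add(7, -3)) = Mul(0, 4) = 0)
Mul(-1, x) = Mul(-1, 0) = 0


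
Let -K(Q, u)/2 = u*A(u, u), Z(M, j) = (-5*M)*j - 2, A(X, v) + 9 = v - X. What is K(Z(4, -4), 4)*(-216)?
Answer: -15552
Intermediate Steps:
A(X, v) = -9 + v - X (A(X, v) = -9 + (v - X) = -9 + v - X)
Z(M, j) = -2 - 5*M*j (Z(M, j) = -5*M*j - 2 = -2 - 5*M*j)
K(Q, u) = 18*u (K(Q, u) = -2*u*(-9 + u - u) = -2*u*(-9) = -(-18)*u = 18*u)
K(Z(4, -4), 4)*(-216) = (18*4)*(-216) = 72*(-216) = -15552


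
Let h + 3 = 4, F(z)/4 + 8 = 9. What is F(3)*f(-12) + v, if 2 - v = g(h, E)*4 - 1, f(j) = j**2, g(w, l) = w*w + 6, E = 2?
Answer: 551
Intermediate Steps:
F(z) = 4 (F(z) = -32 + 4*9 = -32 + 36 = 4)
h = 1 (h = -3 + 4 = 1)
g(w, l) = 6 + w**2 (g(w, l) = w**2 + 6 = 6 + w**2)
v = -25 (v = 2 - ((6 + 1**2)*4 - 1) = 2 - ((6 + 1)*4 - 1) = 2 - (7*4 - 1) = 2 - (28 - 1) = 2 - 1*27 = 2 - 27 = -25)
F(3)*f(-12) + v = 4*(-12)**2 - 25 = 4*144 - 25 = 576 - 25 = 551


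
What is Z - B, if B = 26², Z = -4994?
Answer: -5670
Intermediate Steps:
B = 676
Z - B = -4994 - 1*676 = -4994 - 676 = -5670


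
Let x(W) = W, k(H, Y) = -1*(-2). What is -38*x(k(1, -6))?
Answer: -76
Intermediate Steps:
k(H, Y) = 2
-38*x(k(1, -6)) = -38*2 = -76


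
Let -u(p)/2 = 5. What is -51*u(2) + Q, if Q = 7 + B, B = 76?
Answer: 593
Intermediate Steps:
u(p) = -10 (u(p) = -2*5 = -10)
Q = 83 (Q = 7 + 76 = 83)
-51*u(2) + Q = -51*(-10) + 83 = 510 + 83 = 593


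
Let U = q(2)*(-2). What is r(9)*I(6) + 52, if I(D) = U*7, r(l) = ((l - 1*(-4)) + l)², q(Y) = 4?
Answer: -27052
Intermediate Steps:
r(l) = (4 + 2*l)² (r(l) = ((l + 4) + l)² = ((4 + l) + l)² = (4 + 2*l)²)
U = -8 (U = 4*(-2) = -8)
I(D) = -56 (I(D) = -8*7 = -56)
r(9)*I(6) + 52 = (4*(2 + 9)²)*(-56) + 52 = (4*11²)*(-56) + 52 = (4*121)*(-56) + 52 = 484*(-56) + 52 = -27104 + 52 = -27052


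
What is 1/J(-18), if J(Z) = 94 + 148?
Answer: 1/242 ≈ 0.0041322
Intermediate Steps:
J(Z) = 242
1/J(-18) = 1/242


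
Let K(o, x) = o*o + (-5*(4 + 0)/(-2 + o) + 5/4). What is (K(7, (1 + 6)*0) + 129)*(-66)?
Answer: -23133/2 ≈ -11567.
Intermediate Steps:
K(o, x) = 5/4 + o² - 5/(-½ + o/4) (K(o, x) = o² + (-5*4/(-2 + o) + 5*(¼)) = o² + (-5*4/(-2 + o) + 5/4) = o² + (-5/(-½ + o/4) + 5/4) = o² + (5/4 - 5/(-½ + o/4)) = 5/4 + o² - 5/(-½ + o/4))
(K(7, (1 + 6)*0) + 129)*(-66) = ((-90 - 8*7² + 4*7³ + 5*7)/(4*(-2 + 7)) + 129)*(-66) = ((¼)*(-90 - 8*49 + 4*343 + 35)/5 + 129)*(-66) = ((¼)*(⅕)*(-90 - 392 + 1372 + 35) + 129)*(-66) = ((¼)*(⅕)*925 + 129)*(-66) = (185/4 + 129)*(-66) = (701/4)*(-66) = -23133/2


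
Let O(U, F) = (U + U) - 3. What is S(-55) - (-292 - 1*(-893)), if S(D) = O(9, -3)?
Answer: -586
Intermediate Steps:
O(U, F) = -3 + 2*U (O(U, F) = 2*U - 3 = -3 + 2*U)
S(D) = 15 (S(D) = -3 + 2*9 = -3 + 18 = 15)
S(-55) - (-292 - 1*(-893)) = 15 - (-292 - 1*(-893)) = 15 - (-292 + 893) = 15 - 1*601 = 15 - 601 = -586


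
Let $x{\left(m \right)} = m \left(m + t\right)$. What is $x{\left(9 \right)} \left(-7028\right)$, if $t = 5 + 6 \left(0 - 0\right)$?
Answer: $-885528$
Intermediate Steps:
$t = 5$ ($t = 5 + 6 \left(0 + 0\right) = 5 + 6 \cdot 0 = 5 + 0 = 5$)
$x{\left(m \right)} = m \left(5 + m\right)$ ($x{\left(m \right)} = m \left(m + 5\right) = m \left(5 + m\right)$)
$x{\left(9 \right)} \left(-7028\right) = 9 \left(5 + 9\right) \left(-7028\right) = 9 \cdot 14 \left(-7028\right) = 126 \left(-7028\right) = -885528$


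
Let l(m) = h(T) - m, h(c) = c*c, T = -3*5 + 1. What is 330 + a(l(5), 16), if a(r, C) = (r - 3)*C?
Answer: 3338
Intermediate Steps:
T = -14 (T = -15 + 1 = -14)
h(c) = c**2
l(m) = 196 - m (l(m) = (-14)**2 - m = 196 - m)
a(r, C) = C*(-3 + r) (a(r, C) = (-3 + r)*C = C*(-3 + r))
330 + a(l(5), 16) = 330 + 16*(-3 + (196 - 1*5)) = 330 + 16*(-3 + (196 - 5)) = 330 + 16*(-3 + 191) = 330 + 16*188 = 330 + 3008 = 3338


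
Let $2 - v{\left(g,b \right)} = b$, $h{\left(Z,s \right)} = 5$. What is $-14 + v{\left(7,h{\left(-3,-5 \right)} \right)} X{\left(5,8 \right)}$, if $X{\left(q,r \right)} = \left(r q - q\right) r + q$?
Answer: $-869$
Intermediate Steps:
$v{\left(g,b \right)} = 2 - b$
$X{\left(q,r \right)} = q + r \left(- q + q r\right)$ ($X{\left(q,r \right)} = \left(q r - q\right) r + q = \left(- q + q r\right) r + q = r \left(- q + q r\right) + q = q + r \left(- q + q r\right)$)
$-14 + v{\left(7,h{\left(-3,-5 \right)} \right)} X{\left(5,8 \right)} = -14 + \left(2 - 5\right) 5 \left(1 + 8^{2} - 8\right) = -14 + \left(2 - 5\right) 5 \left(1 + 64 - 8\right) = -14 - 3 \cdot 5 \cdot 57 = -14 - 855 = -869$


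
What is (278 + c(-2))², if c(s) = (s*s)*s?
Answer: 72900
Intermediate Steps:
c(s) = s³ (c(s) = s²*s = s³)
(278 + c(-2))² = (278 + (-2)³)² = (278 - 8)² = 270² = 72900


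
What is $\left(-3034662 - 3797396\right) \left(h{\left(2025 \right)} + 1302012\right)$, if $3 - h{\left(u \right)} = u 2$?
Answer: $-8867772161970$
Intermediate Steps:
$h{\left(u \right)} = 3 - 2 u$ ($h{\left(u \right)} = 3 - u 2 = 3 - 2 u$)
$\left(-3034662 - 3797396\right) \left(h{\left(2025 \right)} + 1302012\right) = \left(-3034662 - 3797396\right) \left(\left(3 - 4050\right) + 1302012\right) = - 6832058 \left(\left(3 - 4050\right) + 1302012\right) = - 6832058 \left(-4047 + 1302012\right) = \left(-6832058\right) 1297965 = -8867772161970$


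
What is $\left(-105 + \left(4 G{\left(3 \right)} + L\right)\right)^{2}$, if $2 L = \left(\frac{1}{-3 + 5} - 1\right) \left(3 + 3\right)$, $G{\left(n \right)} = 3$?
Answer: $\frac{35721}{4} \approx 8930.3$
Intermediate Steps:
$L = - \frac{3}{2}$ ($L = \frac{\left(\frac{1}{-3 + 5} - 1\right) \left(3 + 3\right)}{2} = \frac{\left(\frac{1}{2} - 1\right) 6}{2} = \frac{\left(- \frac{1}{2}\right) 6}{2} = \frac{1}{2} \left(-3\right) = - \frac{3}{2} \approx -1.5$)
$\left(-105 + \left(4 G{\left(3 \right)} + L\right)\right)^{2} = \left(-105 + \left(4 \cdot 3 - \frac{3}{2}\right)\right)^{2} = \left(-105 + \left(12 - \frac{3}{2}\right)\right)^{2} = \left(-105 + \frac{21}{2}\right)^{2} = \left(- \frac{189}{2}\right)^{2} = \frac{35721}{4}$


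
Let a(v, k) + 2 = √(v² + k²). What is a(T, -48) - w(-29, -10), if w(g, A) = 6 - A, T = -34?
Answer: -18 + 2*√865 ≈ 40.822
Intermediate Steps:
a(v, k) = -2 + √(k² + v²) (a(v, k) = -2 + √(v² + k²) = -2 + √(k² + v²))
a(T, -48) - w(-29, -10) = (-2 + √((-48)² + (-34)²)) - (6 - 1*(-10)) = (-2 + √(2304 + 1156)) - (6 + 10) = (-2 + √3460) - 1*16 = (-2 + 2*√865) - 16 = -18 + 2*√865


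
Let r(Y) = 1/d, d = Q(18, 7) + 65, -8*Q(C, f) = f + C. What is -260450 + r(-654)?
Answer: -128922742/495 ≈ -2.6045e+5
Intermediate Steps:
Q(C, f) = -C/8 - f/8 (Q(C, f) = -(f + C)/8 = -(C + f)/8 = -C/8 - f/8)
d = 495/8 (d = (-1/8*18 - 1/8*7) + 65 = (-9/4 - 7/8) + 65 = -25/8 + 65 = 495/8 ≈ 61.875)
r(Y) = 8/495 (r(Y) = 1/(495/8) = 8/495)
-260450 + r(-654) = -260450 + 8/495 = -128922742/495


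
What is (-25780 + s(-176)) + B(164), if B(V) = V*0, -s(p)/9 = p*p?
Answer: -304564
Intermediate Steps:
s(p) = -9*p² (s(p) = -9*p*p = -9*p²)
B(V) = 0
(-25780 + s(-176)) + B(164) = (-25780 - 9*(-176)²) + 0 = (-25780 - 9*30976) + 0 = (-25780 - 278784) + 0 = -304564 + 0 = -304564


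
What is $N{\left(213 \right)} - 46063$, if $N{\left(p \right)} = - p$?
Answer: $-46276$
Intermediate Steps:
$N{\left(213 \right)} - 46063 = \left(-1\right) 213 - 46063 = -213 - 46063 = -46276$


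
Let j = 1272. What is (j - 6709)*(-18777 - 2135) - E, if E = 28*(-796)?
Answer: 113720832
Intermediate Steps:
E = -22288
(j - 6709)*(-18777 - 2135) - E = (1272 - 6709)*(-18777 - 2135) - 1*(-22288) = -5437*(-20912) + 22288 = 113698544 + 22288 = 113720832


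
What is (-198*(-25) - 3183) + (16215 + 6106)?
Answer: 24088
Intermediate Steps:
(-198*(-25) - 3183) + (16215 + 6106) = (4950 - 3183) + 22321 = 1767 + 22321 = 24088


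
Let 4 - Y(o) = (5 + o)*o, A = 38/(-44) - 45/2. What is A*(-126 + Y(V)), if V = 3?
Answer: 37522/11 ≈ 3411.1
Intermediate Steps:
A = -257/11 (A = 38*(-1/44) - 45*½ = -19/22 - 45/2 = -257/11 ≈ -23.364)
Y(o) = 4 - o*(5 + o) (Y(o) = 4 - (5 + o)*o = 4 - o*(5 + o))
A*(-126 + Y(V)) = -257*(-126 + (4 - 1*3² - 5*3))/11 = -257*(-126 + (4 - 1*9 - 15))/11 = -257*(-126 + (4 - 9 - 15))/11 = -257*(-126 - 20)/11 = -257/11*(-146) = 37522/11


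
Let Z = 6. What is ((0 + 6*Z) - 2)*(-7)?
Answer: -238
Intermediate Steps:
((0 + 6*Z) - 2)*(-7) = ((0 + 6*6) - 2)*(-7) = ((0 + 36) - 2)*(-7) = (36 - 2)*(-7) = 34*(-7) = -238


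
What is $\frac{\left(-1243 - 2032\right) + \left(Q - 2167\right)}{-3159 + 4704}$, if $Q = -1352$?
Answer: $- \frac{6794}{1545} \approx -4.3974$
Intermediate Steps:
$\frac{\left(-1243 - 2032\right) + \left(Q - 2167\right)}{-3159 + 4704} = \frac{\left(-1243 - 2032\right) - 3519}{-3159 + 4704} = \frac{\left(-1243 - 2032\right) - 3519}{1545} = \left(-3275 - 3519\right) \frac{1}{1545} = \left(-6794\right) \frac{1}{1545} = - \frac{6794}{1545}$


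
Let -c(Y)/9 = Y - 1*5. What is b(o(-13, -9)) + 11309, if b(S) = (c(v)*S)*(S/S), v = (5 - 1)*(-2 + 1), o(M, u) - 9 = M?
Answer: 10985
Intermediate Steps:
o(M, u) = 9 + M
v = -4 (v = 4*(-1) = -4)
c(Y) = 45 - 9*Y (c(Y) = -9*(Y - 1*5) = -9*(Y - 5) = -9*(-5 + Y) = 45 - 9*Y)
b(S) = 81*S (b(S) = ((45 - 9*(-4))*S)*(S/S) = ((45 + 36)*S)*1 = (81*S)*1 = 81*S)
b(o(-13, -9)) + 11309 = 81*(9 - 13) + 11309 = 81*(-4) + 11309 = -324 + 11309 = 10985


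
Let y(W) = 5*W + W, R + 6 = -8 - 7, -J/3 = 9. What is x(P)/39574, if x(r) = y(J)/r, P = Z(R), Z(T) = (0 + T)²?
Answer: -9/969563 ≈ -9.2825e-6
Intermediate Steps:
J = -27 (J = -3*9 = -27)
R = -21 (R = -6 + (-8 - 7) = -6 - 15 = -21)
Z(T) = T²
P = 441 (P = (-21)² = 441)
y(W) = 6*W
x(r) = -162/r (x(r) = (6*(-27))/r = -162/r)
x(P)/39574 = -162/441/39574 = -162*1/441*(1/39574) = -18/49*1/39574 = -9/969563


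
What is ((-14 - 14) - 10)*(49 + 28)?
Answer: -2926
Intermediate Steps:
((-14 - 14) - 10)*(49 + 28) = (-28 - 10)*77 = -38*77 = -2926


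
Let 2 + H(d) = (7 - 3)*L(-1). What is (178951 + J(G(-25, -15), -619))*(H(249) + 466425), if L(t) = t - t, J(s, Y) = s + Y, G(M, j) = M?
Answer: 83166485861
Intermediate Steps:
J(s, Y) = Y + s
L(t) = 0
H(d) = -2 (H(d) = -2 + (7 - 3)*0 = -2 + 4*0 = -2 + 0 = -2)
(178951 + J(G(-25, -15), -619))*(H(249) + 466425) = (178951 + (-619 - 25))*(-2 + 466425) = (178951 - 644)*466423 = 178307*466423 = 83166485861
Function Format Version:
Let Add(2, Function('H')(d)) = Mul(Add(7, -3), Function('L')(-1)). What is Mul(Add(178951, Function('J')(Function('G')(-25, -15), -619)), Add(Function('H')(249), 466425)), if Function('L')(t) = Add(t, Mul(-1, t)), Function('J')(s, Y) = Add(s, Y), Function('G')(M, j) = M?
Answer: 83166485861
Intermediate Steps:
Function('J')(s, Y) = Add(Y, s)
Function('L')(t) = 0
Function('H')(d) = -2 (Function('H')(d) = Add(-2, Mul(Add(7, -3), 0)) = Add(-2, Mul(4, 0)) = Add(-2, 0) = -2)
Mul(Add(178951, Function('J')(Function('G')(-25, -15), -619)), Add(Function('H')(249), 466425)) = Mul(Add(178951, Add(-619, -25)), Add(-2, 466425)) = Mul(Add(178951, -644), 466423) = Mul(178307, 466423) = 83166485861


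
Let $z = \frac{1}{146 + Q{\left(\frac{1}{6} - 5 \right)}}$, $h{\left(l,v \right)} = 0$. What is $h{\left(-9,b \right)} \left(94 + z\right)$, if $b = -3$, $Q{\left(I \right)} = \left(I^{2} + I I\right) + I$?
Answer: $0$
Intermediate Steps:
$Q{\left(I \right)} = I + 2 I^{2}$ ($Q{\left(I \right)} = \left(I^{2} + I^{2}\right) + I = 2 I^{2} + I = I + 2 I^{2}$)
$z = \frac{9}{1691}$ ($z = \frac{1}{146 + \left(\frac{1}{6} - 5\right) \left(1 + 2 \left(\frac{1}{6} - 5\right)\right)} = \frac{1}{146 - \frac{29 \left(1 + 2 \left(- \frac{29}{6}\right)\right)}{6}} = \frac{1}{146 - \frac{29 \left(1 - \frac{29}{3}\right)}{6}} = \frac{1}{146 - - \frac{377}{9}} = \frac{1}{146 + \frac{377}{9}} = \frac{1}{\frac{1691}{9}} = \frac{9}{1691} \approx 0.0053223$)
$h{\left(-9,b \right)} \left(94 + z\right) = 0 \left(94 + \frac{9}{1691}\right) = 0 \cdot \frac{158963}{1691} = 0$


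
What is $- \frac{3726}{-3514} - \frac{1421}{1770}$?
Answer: $\frac{800813}{3109890} \approx 0.25751$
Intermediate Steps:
$- \frac{3726}{-3514} - \frac{1421}{1770} = \left(-3726\right) \left(- \frac{1}{3514}\right) - \frac{1421}{1770} = \frac{1863}{1757} - \frac{1421}{1770} = \frac{800813}{3109890}$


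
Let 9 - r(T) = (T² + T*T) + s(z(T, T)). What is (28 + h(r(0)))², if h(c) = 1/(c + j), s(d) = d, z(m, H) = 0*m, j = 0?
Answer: 64009/81 ≈ 790.23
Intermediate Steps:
z(m, H) = 0
r(T) = 9 - 2*T² (r(T) = 9 - ((T² + T*T) + 0) = 9 - ((T² + T²) + 0) = 9 - (2*T² + 0) = 9 - 2*T²)
h(c) = 1/c (h(c) = 1/(c + 0) = 1/c)
(28 + h(r(0)))² = (28 + 1/(9 - 2*0²))² = (28 + 1/(9 - 2*0))² = (28 + 1/(9 + 0))² = (28 + 1/9)² = (28 + ⅑)² = (253/9)² = 64009/81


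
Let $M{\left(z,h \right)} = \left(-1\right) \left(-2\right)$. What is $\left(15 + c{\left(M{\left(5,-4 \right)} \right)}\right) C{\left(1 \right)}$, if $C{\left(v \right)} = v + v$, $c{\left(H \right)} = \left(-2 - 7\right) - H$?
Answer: $8$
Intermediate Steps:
$M{\left(z,h \right)} = 2$
$c{\left(H \right)} = -9 - H$ ($c{\left(H \right)} = \left(-2 - 7\right) - H = -9 - H$)
$C{\left(v \right)} = 2 v$
$\left(15 + c{\left(M{\left(5,-4 \right)} \right)}\right) C{\left(1 \right)} = \left(15 - 11\right) 2 \cdot 1 = \left(15 - 11\right) 2 = 4 \cdot 2 = 8$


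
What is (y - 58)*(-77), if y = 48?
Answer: 770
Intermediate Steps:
(y - 58)*(-77) = (48 - 58)*(-77) = -10*(-77) = 770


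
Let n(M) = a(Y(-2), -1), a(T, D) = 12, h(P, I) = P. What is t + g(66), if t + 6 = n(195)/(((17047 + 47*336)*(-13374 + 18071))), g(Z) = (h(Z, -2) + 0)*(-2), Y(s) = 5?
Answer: -21285780042/154244783 ≈ -138.00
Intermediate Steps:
g(Z) = -2*Z (g(Z) = (Z + 0)*(-2) = Z*(-2) = -2*Z)
n(M) = 12
t = -925468686/154244783 (t = -6 + 12/(((17047 + 47*336)*(-13374 + 18071))) = -6 + 12/(((17047 + 15792)*4697)) = -6 + 12/((32839*4697)) = -6 + 12/154244783 = -925468686/154244783 ≈ -6.0000)
t + g(66) = -925468686/154244783 - 2*66 = -925468686/154244783 - 132 = -21285780042/154244783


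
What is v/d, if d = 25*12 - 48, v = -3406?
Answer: -1703/126 ≈ -13.516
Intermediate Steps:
d = 252 (d = 300 - 48 = 252)
v/d = -3406/252 = -3406*1/252 = -1703/126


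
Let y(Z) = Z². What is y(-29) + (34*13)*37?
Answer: 17195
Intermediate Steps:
y(-29) + (34*13)*37 = (-29)² + (34*13)*37 = 841 + 442*37 = 841 + 16354 = 17195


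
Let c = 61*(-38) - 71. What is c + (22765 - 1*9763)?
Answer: 10613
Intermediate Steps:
c = -2389 (c = -2318 - 71 = -2389)
c + (22765 - 1*9763) = -2389 + (22765 - 1*9763) = -2389 + (22765 - 9763) = -2389 + 13002 = 10613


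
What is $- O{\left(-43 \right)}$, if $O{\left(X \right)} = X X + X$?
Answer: $-1806$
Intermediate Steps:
$O{\left(X \right)} = X + X^{2}$ ($O{\left(X \right)} = X^{2} + X = X + X^{2}$)
$- O{\left(-43 \right)} = - \left(-43\right) \left(1 - 43\right) = - \left(-43\right) \left(-42\right) = \left(-1\right) 1806 = -1806$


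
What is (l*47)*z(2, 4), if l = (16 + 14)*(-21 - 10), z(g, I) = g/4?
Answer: -21855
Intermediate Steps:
z(g, I) = g/4 (z(g, I) = g*(1/4) = g/4)
l = -930 (l = 30*(-31) = -930)
(l*47)*z(2, 4) = (-930*47)*((1/4)*2) = -43710*1/2 = -21855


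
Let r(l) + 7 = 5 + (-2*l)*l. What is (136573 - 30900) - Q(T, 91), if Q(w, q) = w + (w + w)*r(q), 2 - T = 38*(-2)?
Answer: 2689579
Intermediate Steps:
r(l) = -2 - 2*l² (r(l) = -7 + (5 + (-2*l)*l) = -7 + (5 - 2*l²) = -2 - 2*l²)
T = 78 (T = 2 - 38*(-2) = 2 - 1*(-76) = 2 + 76 = 78)
Q(w, q) = w + 2*w*(-2 - 2*q²) (Q(w, q) = w + (w + w)*(-2 - 2*q²) = w + (2*w)*(-2 - 2*q²) = w + 2*w*(-2 - 2*q²))
(136573 - 30900) - Q(T, 91) = (136573 - 30900) - (-1)*78*(3 + 4*91²) = 105673 - (-1)*78*(3 + 4*8281) = 105673 - (-1)*78*(3 + 33124) = 105673 - (-1)*78*33127 = 105673 - 1*(-2583906) = 105673 + 2583906 = 2689579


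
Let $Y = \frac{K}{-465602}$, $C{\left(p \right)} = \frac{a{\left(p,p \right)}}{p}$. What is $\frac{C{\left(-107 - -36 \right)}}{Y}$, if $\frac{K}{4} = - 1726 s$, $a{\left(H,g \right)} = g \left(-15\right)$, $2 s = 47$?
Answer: $- \frac{3492015}{81122} \approx -43.046$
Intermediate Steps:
$s = \frac{47}{2}$ ($s = \frac{1}{2} \cdot 47 = \frac{47}{2} \approx 23.5$)
$a{\left(H,g \right)} = - 15 g$
$K = -162244$ ($K = 4 \left(\left(-1726\right) \frac{47}{2}\right) = 4 \left(-40561\right) = -162244$)
$C{\left(p \right)} = -15$ ($C{\left(p \right)} = \frac{\left(-15\right) p}{p} = -15$)
$Y = \frac{81122}{232801}$ ($Y = - \frac{162244}{-465602} = \left(-162244\right) \left(- \frac{1}{465602}\right) = \frac{81122}{232801} \approx 0.34846$)
$\frac{C{\left(-107 - -36 \right)}}{Y} = - \frac{15}{\frac{81122}{232801}} = \left(-15\right) \frac{232801}{81122} = - \frac{3492015}{81122}$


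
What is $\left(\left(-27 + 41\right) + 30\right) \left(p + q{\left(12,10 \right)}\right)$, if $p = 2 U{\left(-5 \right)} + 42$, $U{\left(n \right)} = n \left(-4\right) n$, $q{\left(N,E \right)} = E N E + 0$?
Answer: $45848$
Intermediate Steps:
$q{\left(N,E \right)} = N E^{2}$ ($q{\left(N,E \right)} = N E^{2} + 0 = N E^{2}$)
$U{\left(n \right)} = - 4 n^{2}$ ($U{\left(n \right)} = - 4 n n = - 4 n^{2}$)
$p = -158$ ($p = 2 \left(- 4 \left(-5\right)^{2}\right) + 42 = 2 \left(\left(-4\right) 25\right) + 42 = 2 \left(-100\right) + 42 = -200 + 42 = -158$)
$\left(\left(-27 + 41\right) + 30\right) \left(p + q{\left(12,10 \right)}\right) = \left(\left(-27 + 41\right) + 30\right) \left(-158 + 12 \cdot 10^{2}\right) = \left(14 + 30\right) \left(-158 + 12 \cdot 100\right) = 44 \left(-158 + 1200\right) = 44 \cdot 1042 = 45848$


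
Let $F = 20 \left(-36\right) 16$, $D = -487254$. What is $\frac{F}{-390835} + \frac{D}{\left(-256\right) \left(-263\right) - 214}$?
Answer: $- \frac{18966276381}{2623050019} \approx -7.2306$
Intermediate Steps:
$F = -11520$ ($F = \left(-720\right) 16 = -11520$)
$\frac{F}{-390835} + \frac{D}{\left(-256\right) \left(-263\right) - 214} = - \frac{11520}{-390835} - \frac{487254}{\left(-256\right) \left(-263\right) - 214} = \left(-11520\right) \left(- \frac{1}{390835}\right) - \frac{487254}{67328 - 214} = \frac{2304}{78167} - \frac{487254}{67114} = \frac{2304}{78167} - \frac{243627}{33557} = - \frac{18966276381}{2623050019}$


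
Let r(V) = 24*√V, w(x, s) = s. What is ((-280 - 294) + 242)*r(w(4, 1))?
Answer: -7968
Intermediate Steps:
((-280 - 294) + 242)*r(w(4, 1)) = ((-280 - 294) + 242)*(24*√1) = (-574 + 242)*(24*1) = -332*24 = -7968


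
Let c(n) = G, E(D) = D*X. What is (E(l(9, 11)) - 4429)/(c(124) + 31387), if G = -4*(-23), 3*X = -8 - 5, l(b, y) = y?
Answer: -13430/94437 ≈ -0.14221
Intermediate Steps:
X = -13/3 (X = (-8 - 5)/3 = (1/3)*(-13) = -13/3 ≈ -4.3333)
G = 92
E(D) = -13*D/3 (E(D) = D*(-13/3) = -13*D/3)
c(n) = 92
(E(l(9, 11)) - 4429)/(c(124) + 31387) = (-13/3*11 - 4429)/(92 + 31387) = (-143/3 - 4429)/31479 = -13430/3*1/31479 = -13430/94437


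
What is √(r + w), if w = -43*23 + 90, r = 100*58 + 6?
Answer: √4907 ≈ 70.050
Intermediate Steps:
r = 5806 (r = 5800 + 6 = 5806)
w = -899 (w = -989 + 90 = -899)
√(r + w) = √(5806 - 899) = √4907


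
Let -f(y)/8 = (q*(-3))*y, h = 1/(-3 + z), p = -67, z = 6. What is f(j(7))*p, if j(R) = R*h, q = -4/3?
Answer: 15008/3 ≈ 5002.7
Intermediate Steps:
h = ⅓ (h = 1/(-3 + 6) = 1/3 = ⅓ ≈ 0.33333)
q = -4/3 (q = -4*⅓ = -4/3 ≈ -1.3333)
j(R) = R/3 (j(R) = R*(⅓) = R/3)
f(y) = -32*y (f(y) = -8*(-4/3*(-3))*y = -32*y)
f(j(7))*p = -32*7/3*(-67) = -224/3*(-67) = 15008/3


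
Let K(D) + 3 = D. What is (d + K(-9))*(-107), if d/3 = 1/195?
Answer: 83353/65 ≈ 1282.4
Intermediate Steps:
K(D) = -3 + D
d = 1/65 (d = 3/195 = 3*(1/195) = 1/65 ≈ 0.015385)
(d + K(-9))*(-107) = (1/65 + (-3 - 9))*(-107) = (1/65 - 12)*(-107) = -779/65*(-107) = 83353/65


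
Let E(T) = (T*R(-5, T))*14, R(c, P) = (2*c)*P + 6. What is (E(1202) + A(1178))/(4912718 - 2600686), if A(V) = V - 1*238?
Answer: -50542663/578008 ≈ -87.443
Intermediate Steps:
R(c, P) = 6 + 2*P*c (R(c, P) = 2*P*c + 6 = 6 + 2*P*c)
E(T) = 14*T*(6 - 10*T) (E(T) = (T*(6 + 2*T*(-5)))*14 = (T*(6 - 10*T))*14 = 14*T*(6 - 10*T))
A(V) = -238 + V (A(V) = V - 238 = -238 + V)
(E(1202) + A(1178))/(4912718 - 2600686) = (28*1202*(3 - 5*1202) + (-238 + 1178))/(4912718 - 2600686) = (28*1202*(3 - 6010) + 940)/2312032 = (28*1202*(-6007) + 940)*(1/2312032) = (-202171592 + 940)*(1/2312032) = -202170652*1/2312032 = -50542663/578008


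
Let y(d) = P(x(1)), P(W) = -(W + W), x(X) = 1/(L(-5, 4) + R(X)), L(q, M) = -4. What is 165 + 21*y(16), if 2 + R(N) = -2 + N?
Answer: 171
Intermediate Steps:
R(N) = -4 + N (R(N) = -2 + (-2 + N) = -4 + N)
x(X) = 1/(-8 + X) (x(X) = 1/(-4 + (-4 + X)) = 1/(-8 + X))
P(W) = -2*W
y(d) = 2/7 (y(d) = -2/(-8 + 1) = -2/(-7) = -2*(-⅐) = 2/7)
165 + 21*y(16) = 165 + 21*(2/7) = 165 + 6 = 171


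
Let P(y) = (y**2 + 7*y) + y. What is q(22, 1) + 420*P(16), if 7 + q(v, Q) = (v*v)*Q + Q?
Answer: 161758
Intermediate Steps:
q(v, Q) = -7 + Q + Q*v**2 (q(v, Q) = -7 + ((v*v)*Q + Q) = -7 + (v**2*Q + Q) = -7 + (Q*v**2 + Q) = -7 + (Q + Q*v**2) = -7 + Q + Q*v**2)
P(y) = y**2 + 8*y
q(22, 1) + 420*P(16) = (-7 + 1 + 1*22**2) + 420*(16*(8 + 16)) = (-7 + 1 + 1*484) + 420*(16*24) = (-7 + 1 + 484) + 420*384 = 478 + 161280 = 161758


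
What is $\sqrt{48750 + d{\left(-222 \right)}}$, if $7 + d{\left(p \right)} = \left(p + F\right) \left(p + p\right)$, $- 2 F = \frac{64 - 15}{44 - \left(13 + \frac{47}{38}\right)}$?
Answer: $\frac{\sqrt{20989111195}}{377} \approx 384.29$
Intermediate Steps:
$F = - \frac{931}{1131}$ ($F = - \frac{\left(64 - 15\right) \frac{1}{44 - \left(13 + \frac{47}{38}\right)}}{2} = - \frac{49 \frac{1}{44 - \frac{541}{38}}}{2} = - \frac{49 \frac{1}{\frac{1131}{38}}}{2} = - \frac{49 \cdot \frac{38}{1131}}{2} = \left(- \frac{1}{2}\right) \frac{1862}{1131} = - \frac{931}{1131} \approx -0.82316$)
$d{\left(p \right)} = -7 + 2 p \left(- \frac{931}{1131} + p\right)$ ($d{\left(p \right)} = -7 + \left(p - \frac{931}{1131}\right) \left(p + p\right) = -7 + \left(- \frac{931}{1131} + p\right) 2 p = -7 + 2 p \left(- \frac{931}{1131} + p\right)$)
$\sqrt{48750 + d{\left(-222 \right)}} = \sqrt{48750 - \left(- \frac{135149}{377} - 98568\right)} = \sqrt{48750 + \left(-7 + 2 \cdot 49284 + \frac{137788}{377}\right)} = \sqrt{48750 + \left(-7 + 98568 + \frac{137788}{377}\right)} = \sqrt{48750 + \frac{37295285}{377}} = \sqrt{\frac{55674035}{377}} = \frac{\sqrt{20989111195}}{377}$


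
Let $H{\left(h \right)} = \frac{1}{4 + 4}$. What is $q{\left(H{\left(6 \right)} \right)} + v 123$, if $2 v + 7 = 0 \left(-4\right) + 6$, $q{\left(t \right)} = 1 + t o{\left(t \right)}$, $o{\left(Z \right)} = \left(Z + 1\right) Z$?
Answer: $- \frac{30967}{512} \approx -60.482$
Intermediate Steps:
$H{\left(h \right)} = \frac{1}{8}$
$o{\left(Z \right)} = Z \left(1 + Z\right)$ ($o{\left(Z \right)} = \left(1 + Z\right) Z = Z \left(1 + Z\right)$)
$q{\left(t \right)} = 1 + t^{2} \left(1 + t\right)$ ($q{\left(t \right)} = 1 + t t \left(1 + t\right) = 1 + t^{2} \left(1 + t\right)$)
$v = - \frac{1}{2}$ ($v = - \frac{7}{2} + \frac{0 \left(-4\right) + 6}{2} = - \frac{7}{2} + \frac{0 + 6}{2} = - \frac{7}{2} + \frac{1}{2} \cdot 6 = - \frac{7}{2} + 3 = - \frac{1}{2} \approx -0.5$)
$q{\left(H{\left(6 \right)} \right)} + v 123 = \left(1 + \frac{1 + \frac{1}{8}}{64}\right) - \frac{123}{2} = \left(1 + \frac{1}{64} \cdot \frac{9}{8}\right) - \frac{123}{2} = \left(1 + \frac{9}{512}\right) - \frac{123}{2} = \frac{521}{512} - \frac{123}{2} = - \frac{30967}{512}$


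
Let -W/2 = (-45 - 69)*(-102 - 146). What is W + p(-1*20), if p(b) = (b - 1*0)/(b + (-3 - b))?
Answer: -169612/3 ≈ -56537.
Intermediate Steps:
p(b) = -b/3 (p(b) = (b + 0)/(-3) = b*(-⅓) = -b/3)
W = -56544 (W = -2*(-45 - 69)*(-102 - 146) = -(-228)*(-248) = -2*28272 = -56544)
W + p(-1*20) = -56544 - (-1)*20/3 = -56544 - ⅓*(-20) = -56544 + 20/3 = -169612/3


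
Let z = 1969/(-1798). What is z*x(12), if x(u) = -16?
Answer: 15752/899 ≈ 17.522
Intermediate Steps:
z = -1969/1798 (z = 1969*(-1/1798) = -1969/1798 ≈ -1.0951)
z*x(12) = -1969/1798*(-16) = 15752/899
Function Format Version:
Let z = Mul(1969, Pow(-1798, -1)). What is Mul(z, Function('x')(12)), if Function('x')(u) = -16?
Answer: Rational(15752, 899) ≈ 17.522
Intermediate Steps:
z = Rational(-1969, 1798) (z = Mul(1969, Rational(-1, 1798)) = Rational(-1969, 1798) ≈ -1.0951)
Mul(z, Function('x')(12)) = Mul(Rational(-1969, 1798), -16) = Rational(15752, 899)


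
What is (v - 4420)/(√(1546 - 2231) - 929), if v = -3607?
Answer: 7457083/863726 + 8027*I*√685/863726 ≈ 8.6336 + 0.24323*I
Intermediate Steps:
(v - 4420)/(√(1546 - 2231) - 929) = (-3607 - 4420)/(√(1546 - 2231) - 929) = -8027/(√(-685) - 929) = -8027/(I*√685 - 929) = -8027/(-929 + I*√685)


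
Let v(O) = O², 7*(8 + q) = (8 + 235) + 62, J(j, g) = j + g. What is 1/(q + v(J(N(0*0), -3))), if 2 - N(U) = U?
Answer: 7/256 ≈ 0.027344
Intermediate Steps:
N(U) = 2 - U
J(j, g) = g + j
q = 249/7 (q = -8 + ((8 + 235) + 62)/7 = -8 + (243 + 62)/7 = -8 + (⅐)*305 = -8 + 305/7 = 249/7 ≈ 35.571)
1/(q + v(J(N(0*0), -3))) = 1/(249/7 + (-3 + (2 - 0*0))²) = 1/(249/7 + (-3 + (2 - 1*0))²) = 1/(249/7 + (-3 + (2 + 0))²) = 1/(249/7 + (-3 + 2)²) = 1/(249/7 + (-1)²) = 1/(249/7 + 1) = 1/(256/7) = 7/256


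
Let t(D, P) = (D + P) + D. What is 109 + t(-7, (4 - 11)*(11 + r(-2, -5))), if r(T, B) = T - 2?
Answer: 46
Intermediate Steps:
r(T, B) = -2 + T
t(D, P) = P + 2*D
109 + t(-7, (4 - 11)*(11 + r(-2, -5))) = 109 + ((4 - 11)*(11 + (-2 - 2)) + 2*(-7)) = 109 + (-7*(11 - 4) - 14) = 109 + (-7*7 - 14) = 109 + (-49 - 14) = 109 - 63 = 46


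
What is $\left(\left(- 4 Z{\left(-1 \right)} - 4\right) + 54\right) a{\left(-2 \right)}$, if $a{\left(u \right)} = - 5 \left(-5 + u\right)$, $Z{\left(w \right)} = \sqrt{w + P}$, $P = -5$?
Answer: $1750 - 140 i \sqrt{6} \approx 1750.0 - 342.93 i$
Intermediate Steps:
$Z{\left(w \right)} = \sqrt{-5 + w}$ ($Z{\left(w \right)} = \sqrt{w - 5} = \sqrt{-5 + w}$)
$a{\left(u \right)} = 25 - 5 u$
$\left(\left(- 4 Z{\left(-1 \right)} - 4\right) + 54\right) a{\left(-2 \right)} = \left(\left(- 4 \sqrt{-5 - 1} - 4\right) + 54\right) \left(25 - -10\right) = \left(\left(- 4 \sqrt{-6} - 4\right) + 54\right) \left(25 + 10\right) = \left(\left(- 4 i \sqrt{6} - 4\right) + 54\right) 35 = \left(\left(-4 - 4 i \sqrt{6}\right) + 54\right) 35 = \left(50 - 4 i \sqrt{6}\right) 35 = 1750 - 140 i \sqrt{6}$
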